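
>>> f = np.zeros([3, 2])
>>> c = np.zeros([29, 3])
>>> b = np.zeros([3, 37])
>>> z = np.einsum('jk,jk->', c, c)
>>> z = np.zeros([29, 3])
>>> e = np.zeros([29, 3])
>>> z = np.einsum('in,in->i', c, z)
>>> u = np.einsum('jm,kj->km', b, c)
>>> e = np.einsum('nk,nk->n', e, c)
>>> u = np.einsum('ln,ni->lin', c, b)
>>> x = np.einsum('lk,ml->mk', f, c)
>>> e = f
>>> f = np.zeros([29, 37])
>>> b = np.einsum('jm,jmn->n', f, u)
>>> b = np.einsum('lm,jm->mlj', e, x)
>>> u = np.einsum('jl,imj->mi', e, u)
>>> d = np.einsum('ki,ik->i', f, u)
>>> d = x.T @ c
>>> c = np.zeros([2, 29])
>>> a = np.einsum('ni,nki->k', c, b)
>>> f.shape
(29, 37)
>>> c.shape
(2, 29)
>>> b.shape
(2, 3, 29)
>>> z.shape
(29,)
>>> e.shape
(3, 2)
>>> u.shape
(37, 29)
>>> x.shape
(29, 2)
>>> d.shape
(2, 3)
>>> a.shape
(3,)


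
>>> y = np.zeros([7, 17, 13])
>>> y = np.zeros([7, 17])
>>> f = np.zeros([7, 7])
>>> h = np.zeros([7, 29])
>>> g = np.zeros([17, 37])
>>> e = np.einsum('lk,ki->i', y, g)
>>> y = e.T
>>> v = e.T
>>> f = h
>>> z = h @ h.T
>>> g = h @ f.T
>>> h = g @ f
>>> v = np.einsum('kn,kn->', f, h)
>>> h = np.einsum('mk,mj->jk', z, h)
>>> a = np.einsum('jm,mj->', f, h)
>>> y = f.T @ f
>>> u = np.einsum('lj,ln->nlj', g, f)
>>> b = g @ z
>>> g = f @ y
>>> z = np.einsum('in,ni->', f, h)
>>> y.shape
(29, 29)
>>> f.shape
(7, 29)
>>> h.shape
(29, 7)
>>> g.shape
(7, 29)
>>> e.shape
(37,)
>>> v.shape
()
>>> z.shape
()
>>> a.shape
()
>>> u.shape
(29, 7, 7)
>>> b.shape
(7, 7)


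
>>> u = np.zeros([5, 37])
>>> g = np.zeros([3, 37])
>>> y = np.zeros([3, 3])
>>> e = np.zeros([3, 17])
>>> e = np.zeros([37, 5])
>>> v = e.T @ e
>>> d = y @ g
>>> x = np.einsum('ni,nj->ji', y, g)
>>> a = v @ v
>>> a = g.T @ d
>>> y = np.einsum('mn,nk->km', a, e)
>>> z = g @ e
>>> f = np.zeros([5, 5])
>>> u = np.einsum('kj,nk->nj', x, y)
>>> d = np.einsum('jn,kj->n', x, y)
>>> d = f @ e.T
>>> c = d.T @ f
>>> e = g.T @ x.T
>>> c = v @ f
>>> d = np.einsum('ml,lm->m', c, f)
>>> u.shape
(5, 3)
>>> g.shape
(3, 37)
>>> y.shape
(5, 37)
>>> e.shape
(37, 37)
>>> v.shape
(5, 5)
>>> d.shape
(5,)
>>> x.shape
(37, 3)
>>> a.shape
(37, 37)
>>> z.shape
(3, 5)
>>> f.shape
(5, 5)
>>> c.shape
(5, 5)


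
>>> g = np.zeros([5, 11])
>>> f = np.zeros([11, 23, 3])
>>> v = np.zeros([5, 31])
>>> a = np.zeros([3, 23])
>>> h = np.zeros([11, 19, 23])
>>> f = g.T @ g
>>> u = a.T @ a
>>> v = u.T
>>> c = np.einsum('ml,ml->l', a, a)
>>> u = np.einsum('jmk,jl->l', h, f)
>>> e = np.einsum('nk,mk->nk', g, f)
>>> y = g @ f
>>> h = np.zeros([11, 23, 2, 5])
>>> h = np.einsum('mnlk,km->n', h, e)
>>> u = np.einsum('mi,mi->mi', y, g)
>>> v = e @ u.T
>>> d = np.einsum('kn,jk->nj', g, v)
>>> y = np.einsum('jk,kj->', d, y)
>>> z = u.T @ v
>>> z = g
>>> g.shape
(5, 11)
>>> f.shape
(11, 11)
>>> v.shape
(5, 5)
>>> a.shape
(3, 23)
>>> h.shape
(23,)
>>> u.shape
(5, 11)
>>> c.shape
(23,)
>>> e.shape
(5, 11)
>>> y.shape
()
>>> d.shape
(11, 5)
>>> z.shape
(5, 11)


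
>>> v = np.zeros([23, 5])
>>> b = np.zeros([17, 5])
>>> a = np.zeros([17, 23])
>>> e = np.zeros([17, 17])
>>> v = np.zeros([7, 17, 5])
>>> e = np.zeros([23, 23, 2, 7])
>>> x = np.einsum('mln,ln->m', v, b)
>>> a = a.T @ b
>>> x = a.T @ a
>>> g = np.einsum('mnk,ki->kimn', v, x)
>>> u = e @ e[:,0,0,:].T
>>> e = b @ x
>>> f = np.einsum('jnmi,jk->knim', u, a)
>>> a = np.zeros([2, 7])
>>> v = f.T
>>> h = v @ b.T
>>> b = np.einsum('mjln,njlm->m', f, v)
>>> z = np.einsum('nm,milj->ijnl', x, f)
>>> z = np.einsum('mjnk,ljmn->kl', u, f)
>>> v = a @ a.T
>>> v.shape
(2, 2)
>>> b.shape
(5,)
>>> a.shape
(2, 7)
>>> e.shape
(17, 5)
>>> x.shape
(5, 5)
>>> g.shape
(5, 5, 7, 17)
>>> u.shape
(23, 23, 2, 23)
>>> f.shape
(5, 23, 23, 2)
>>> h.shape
(2, 23, 23, 17)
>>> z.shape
(23, 5)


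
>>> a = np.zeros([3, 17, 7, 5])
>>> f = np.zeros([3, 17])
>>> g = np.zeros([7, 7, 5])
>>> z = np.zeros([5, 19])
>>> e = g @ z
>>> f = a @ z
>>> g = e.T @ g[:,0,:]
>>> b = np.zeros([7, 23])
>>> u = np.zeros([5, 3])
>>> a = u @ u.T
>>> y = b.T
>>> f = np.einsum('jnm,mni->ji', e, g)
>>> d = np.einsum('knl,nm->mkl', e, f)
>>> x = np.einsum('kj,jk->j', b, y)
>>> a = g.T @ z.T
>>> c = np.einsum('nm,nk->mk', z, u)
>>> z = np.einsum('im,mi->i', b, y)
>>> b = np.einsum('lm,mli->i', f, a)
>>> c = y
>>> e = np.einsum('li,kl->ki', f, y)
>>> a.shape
(5, 7, 5)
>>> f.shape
(7, 5)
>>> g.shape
(19, 7, 5)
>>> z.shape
(7,)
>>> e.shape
(23, 5)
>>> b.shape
(5,)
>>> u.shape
(5, 3)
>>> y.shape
(23, 7)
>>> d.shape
(5, 7, 19)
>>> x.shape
(23,)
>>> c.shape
(23, 7)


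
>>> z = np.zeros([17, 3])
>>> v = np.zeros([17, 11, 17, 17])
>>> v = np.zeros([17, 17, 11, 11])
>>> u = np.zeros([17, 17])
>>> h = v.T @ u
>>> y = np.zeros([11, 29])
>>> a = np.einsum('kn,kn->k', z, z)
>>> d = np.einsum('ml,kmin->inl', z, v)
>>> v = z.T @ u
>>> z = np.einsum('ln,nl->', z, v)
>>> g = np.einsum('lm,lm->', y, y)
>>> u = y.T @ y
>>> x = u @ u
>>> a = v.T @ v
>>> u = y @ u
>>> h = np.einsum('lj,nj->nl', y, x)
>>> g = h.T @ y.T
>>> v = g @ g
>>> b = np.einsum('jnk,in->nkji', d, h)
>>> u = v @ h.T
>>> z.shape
()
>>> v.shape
(11, 11)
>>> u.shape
(11, 29)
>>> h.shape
(29, 11)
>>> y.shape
(11, 29)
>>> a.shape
(17, 17)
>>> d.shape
(11, 11, 3)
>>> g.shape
(11, 11)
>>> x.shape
(29, 29)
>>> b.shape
(11, 3, 11, 29)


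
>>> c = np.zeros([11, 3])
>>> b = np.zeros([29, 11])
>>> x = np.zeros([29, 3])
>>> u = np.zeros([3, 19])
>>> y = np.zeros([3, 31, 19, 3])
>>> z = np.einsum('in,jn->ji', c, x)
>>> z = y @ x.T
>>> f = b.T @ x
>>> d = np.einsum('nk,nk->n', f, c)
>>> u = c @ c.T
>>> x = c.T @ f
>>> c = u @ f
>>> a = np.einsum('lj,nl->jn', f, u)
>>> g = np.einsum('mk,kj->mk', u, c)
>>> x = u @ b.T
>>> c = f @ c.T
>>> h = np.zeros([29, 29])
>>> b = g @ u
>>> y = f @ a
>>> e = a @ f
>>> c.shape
(11, 11)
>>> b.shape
(11, 11)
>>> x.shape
(11, 29)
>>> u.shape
(11, 11)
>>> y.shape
(11, 11)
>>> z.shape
(3, 31, 19, 29)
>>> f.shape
(11, 3)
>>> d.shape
(11,)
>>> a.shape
(3, 11)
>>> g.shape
(11, 11)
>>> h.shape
(29, 29)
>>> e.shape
(3, 3)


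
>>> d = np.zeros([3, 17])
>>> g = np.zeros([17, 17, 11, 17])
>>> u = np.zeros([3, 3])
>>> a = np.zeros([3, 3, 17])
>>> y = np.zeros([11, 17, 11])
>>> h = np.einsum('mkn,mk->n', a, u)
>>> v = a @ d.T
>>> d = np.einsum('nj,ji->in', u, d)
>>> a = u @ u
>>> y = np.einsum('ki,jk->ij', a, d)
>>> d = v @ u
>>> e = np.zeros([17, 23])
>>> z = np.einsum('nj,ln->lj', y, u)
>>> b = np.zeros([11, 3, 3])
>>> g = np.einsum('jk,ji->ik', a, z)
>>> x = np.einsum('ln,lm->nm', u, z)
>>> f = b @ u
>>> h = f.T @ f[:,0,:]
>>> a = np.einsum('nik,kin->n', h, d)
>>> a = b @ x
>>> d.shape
(3, 3, 3)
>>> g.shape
(17, 3)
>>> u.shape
(3, 3)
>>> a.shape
(11, 3, 17)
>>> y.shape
(3, 17)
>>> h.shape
(3, 3, 3)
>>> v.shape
(3, 3, 3)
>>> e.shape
(17, 23)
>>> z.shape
(3, 17)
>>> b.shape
(11, 3, 3)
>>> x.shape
(3, 17)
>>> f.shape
(11, 3, 3)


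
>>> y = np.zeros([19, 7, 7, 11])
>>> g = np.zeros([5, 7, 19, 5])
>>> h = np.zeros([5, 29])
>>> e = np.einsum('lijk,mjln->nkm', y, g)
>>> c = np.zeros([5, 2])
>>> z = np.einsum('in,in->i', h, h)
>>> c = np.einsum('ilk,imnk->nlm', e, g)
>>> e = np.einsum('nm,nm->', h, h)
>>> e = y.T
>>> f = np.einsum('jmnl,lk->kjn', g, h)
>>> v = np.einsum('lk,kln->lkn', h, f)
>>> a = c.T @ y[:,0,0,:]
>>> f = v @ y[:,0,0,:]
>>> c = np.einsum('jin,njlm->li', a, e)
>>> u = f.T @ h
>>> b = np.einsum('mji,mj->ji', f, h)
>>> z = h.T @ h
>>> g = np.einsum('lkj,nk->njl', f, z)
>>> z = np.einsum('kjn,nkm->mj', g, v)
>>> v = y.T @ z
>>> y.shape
(19, 7, 7, 11)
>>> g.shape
(29, 11, 5)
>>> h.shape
(5, 29)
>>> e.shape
(11, 7, 7, 19)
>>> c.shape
(7, 11)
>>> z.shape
(19, 11)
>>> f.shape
(5, 29, 11)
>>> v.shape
(11, 7, 7, 11)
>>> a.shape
(7, 11, 11)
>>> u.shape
(11, 29, 29)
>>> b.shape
(29, 11)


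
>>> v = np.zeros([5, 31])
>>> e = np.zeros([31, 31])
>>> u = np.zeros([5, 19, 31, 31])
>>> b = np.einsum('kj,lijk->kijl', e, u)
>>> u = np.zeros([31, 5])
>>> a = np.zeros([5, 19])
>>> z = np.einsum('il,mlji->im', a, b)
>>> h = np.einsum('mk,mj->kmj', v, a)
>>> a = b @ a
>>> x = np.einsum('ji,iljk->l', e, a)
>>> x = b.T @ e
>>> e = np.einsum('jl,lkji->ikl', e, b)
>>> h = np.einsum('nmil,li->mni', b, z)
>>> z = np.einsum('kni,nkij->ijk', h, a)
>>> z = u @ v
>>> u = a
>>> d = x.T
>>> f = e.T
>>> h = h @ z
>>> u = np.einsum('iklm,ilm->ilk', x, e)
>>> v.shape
(5, 31)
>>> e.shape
(5, 19, 31)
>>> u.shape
(5, 19, 31)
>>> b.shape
(31, 19, 31, 5)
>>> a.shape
(31, 19, 31, 19)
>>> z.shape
(31, 31)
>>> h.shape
(19, 31, 31)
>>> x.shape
(5, 31, 19, 31)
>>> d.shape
(31, 19, 31, 5)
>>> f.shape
(31, 19, 5)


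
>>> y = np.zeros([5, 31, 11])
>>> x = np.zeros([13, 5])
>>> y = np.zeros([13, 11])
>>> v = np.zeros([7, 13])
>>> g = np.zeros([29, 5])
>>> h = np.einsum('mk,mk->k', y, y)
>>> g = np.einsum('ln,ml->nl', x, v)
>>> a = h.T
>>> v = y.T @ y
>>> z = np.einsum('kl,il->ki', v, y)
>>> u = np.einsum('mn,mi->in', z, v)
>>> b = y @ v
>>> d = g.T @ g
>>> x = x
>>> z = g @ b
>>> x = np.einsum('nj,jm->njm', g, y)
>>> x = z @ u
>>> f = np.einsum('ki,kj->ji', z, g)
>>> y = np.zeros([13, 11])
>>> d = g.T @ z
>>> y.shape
(13, 11)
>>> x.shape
(5, 13)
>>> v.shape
(11, 11)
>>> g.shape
(5, 13)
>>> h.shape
(11,)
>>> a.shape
(11,)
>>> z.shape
(5, 11)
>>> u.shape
(11, 13)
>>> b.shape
(13, 11)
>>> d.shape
(13, 11)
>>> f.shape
(13, 11)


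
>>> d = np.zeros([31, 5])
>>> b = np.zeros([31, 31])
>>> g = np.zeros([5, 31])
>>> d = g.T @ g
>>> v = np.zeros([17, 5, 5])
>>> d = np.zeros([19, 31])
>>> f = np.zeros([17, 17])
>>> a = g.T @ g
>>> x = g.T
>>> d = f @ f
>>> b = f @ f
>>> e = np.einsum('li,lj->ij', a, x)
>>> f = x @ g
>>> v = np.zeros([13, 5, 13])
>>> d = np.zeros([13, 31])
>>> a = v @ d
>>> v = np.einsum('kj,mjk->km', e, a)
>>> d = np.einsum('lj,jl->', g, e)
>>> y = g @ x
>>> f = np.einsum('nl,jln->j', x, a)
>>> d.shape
()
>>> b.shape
(17, 17)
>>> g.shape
(5, 31)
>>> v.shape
(31, 13)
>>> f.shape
(13,)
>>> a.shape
(13, 5, 31)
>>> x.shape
(31, 5)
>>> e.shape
(31, 5)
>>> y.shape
(5, 5)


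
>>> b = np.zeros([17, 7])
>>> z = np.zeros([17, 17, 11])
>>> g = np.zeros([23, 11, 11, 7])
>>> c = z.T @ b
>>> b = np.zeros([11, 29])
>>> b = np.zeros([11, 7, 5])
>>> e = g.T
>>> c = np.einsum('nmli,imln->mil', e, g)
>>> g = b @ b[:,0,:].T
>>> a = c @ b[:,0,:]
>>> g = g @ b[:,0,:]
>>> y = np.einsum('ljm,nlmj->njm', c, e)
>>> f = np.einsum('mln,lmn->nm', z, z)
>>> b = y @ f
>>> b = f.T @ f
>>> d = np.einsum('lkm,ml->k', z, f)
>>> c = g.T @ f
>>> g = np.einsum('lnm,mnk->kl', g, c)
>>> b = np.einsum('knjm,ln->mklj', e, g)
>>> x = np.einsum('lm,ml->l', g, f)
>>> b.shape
(23, 7, 17, 11)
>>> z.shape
(17, 17, 11)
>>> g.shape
(17, 11)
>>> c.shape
(5, 7, 17)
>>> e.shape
(7, 11, 11, 23)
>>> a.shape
(11, 23, 5)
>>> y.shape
(7, 23, 11)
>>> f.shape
(11, 17)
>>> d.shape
(17,)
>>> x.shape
(17,)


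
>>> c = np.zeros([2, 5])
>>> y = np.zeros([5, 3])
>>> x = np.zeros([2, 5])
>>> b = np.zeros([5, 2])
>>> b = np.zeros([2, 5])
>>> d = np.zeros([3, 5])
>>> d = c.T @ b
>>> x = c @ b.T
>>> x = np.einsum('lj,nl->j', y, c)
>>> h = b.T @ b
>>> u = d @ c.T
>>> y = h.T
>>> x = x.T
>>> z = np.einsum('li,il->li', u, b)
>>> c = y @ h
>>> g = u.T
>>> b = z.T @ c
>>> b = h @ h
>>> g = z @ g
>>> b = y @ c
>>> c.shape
(5, 5)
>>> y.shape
(5, 5)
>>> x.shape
(3,)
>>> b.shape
(5, 5)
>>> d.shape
(5, 5)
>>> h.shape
(5, 5)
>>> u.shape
(5, 2)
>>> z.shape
(5, 2)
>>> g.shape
(5, 5)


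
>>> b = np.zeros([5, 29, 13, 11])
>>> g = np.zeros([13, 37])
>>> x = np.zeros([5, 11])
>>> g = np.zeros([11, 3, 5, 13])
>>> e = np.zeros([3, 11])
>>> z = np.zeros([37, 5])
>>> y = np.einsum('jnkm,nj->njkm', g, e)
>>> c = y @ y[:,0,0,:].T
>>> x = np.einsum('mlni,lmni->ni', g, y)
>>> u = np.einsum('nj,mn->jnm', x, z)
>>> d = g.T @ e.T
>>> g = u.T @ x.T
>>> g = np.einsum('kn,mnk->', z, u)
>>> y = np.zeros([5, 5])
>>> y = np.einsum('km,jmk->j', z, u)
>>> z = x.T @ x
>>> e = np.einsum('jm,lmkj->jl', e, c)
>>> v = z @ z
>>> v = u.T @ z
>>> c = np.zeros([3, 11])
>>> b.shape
(5, 29, 13, 11)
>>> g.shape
()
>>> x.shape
(5, 13)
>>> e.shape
(3, 3)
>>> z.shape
(13, 13)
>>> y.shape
(13,)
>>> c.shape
(3, 11)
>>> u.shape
(13, 5, 37)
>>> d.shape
(13, 5, 3, 3)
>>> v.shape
(37, 5, 13)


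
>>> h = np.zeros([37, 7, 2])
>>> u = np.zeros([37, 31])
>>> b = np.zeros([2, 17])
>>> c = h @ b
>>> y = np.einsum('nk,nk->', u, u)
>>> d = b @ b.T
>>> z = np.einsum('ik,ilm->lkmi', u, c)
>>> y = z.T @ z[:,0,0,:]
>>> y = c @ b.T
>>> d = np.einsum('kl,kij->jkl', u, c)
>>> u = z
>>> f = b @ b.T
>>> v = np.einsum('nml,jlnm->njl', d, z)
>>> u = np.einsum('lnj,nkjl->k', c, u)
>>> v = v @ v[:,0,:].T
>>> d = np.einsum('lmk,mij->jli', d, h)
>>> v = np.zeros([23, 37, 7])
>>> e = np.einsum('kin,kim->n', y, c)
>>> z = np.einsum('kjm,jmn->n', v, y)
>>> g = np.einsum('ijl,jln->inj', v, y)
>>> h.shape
(37, 7, 2)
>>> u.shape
(31,)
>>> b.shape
(2, 17)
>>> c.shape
(37, 7, 17)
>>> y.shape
(37, 7, 2)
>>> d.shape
(2, 17, 7)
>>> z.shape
(2,)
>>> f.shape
(2, 2)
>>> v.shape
(23, 37, 7)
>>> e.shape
(2,)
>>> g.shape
(23, 2, 37)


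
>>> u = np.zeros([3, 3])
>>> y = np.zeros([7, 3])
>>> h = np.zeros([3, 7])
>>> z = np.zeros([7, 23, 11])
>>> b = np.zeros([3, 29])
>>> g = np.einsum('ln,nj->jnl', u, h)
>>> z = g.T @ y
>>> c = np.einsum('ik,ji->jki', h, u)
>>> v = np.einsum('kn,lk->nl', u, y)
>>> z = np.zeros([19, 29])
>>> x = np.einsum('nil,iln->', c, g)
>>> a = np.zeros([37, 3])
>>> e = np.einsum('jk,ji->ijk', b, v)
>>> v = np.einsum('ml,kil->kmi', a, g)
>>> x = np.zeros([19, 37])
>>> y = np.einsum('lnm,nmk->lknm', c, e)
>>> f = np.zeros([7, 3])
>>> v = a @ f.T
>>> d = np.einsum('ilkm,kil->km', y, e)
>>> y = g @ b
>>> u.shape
(3, 3)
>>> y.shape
(7, 3, 29)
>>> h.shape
(3, 7)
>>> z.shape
(19, 29)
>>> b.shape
(3, 29)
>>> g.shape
(7, 3, 3)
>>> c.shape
(3, 7, 3)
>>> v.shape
(37, 7)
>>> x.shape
(19, 37)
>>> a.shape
(37, 3)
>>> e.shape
(7, 3, 29)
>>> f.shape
(7, 3)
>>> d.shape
(7, 3)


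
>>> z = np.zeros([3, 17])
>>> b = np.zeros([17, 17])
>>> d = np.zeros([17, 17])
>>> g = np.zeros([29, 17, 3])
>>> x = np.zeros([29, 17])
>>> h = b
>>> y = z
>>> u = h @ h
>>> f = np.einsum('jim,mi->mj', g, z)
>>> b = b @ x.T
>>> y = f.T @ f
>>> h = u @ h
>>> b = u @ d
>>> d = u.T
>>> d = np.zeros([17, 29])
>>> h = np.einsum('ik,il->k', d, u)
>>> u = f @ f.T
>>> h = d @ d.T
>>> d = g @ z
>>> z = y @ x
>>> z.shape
(29, 17)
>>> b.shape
(17, 17)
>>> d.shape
(29, 17, 17)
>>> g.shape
(29, 17, 3)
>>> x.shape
(29, 17)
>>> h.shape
(17, 17)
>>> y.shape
(29, 29)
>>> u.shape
(3, 3)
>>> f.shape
(3, 29)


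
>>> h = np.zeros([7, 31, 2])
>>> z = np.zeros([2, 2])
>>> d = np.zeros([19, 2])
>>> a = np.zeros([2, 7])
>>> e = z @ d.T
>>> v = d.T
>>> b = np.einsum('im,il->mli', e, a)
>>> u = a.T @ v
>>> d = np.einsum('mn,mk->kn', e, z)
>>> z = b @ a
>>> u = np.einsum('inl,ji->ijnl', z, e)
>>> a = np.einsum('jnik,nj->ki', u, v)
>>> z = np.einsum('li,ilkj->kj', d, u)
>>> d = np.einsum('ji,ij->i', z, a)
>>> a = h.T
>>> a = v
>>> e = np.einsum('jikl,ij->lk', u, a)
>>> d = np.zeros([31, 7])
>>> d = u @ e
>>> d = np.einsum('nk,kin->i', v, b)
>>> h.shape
(7, 31, 2)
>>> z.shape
(7, 7)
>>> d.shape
(7,)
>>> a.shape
(2, 19)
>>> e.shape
(7, 7)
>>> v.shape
(2, 19)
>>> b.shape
(19, 7, 2)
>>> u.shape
(19, 2, 7, 7)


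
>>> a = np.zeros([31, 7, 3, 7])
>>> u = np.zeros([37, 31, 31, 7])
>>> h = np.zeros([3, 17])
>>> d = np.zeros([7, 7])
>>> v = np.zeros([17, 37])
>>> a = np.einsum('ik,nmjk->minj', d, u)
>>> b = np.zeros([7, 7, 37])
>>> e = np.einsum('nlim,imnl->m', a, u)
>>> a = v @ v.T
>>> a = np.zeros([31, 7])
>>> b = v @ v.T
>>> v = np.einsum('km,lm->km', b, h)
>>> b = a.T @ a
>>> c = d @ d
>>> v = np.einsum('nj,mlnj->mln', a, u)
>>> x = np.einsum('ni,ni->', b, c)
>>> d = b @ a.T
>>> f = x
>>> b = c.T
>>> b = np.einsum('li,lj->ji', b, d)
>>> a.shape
(31, 7)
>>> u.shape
(37, 31, 31, 7)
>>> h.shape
(3, 17)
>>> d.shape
(7, 31)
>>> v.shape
(37, 31, 31)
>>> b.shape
(31, 7)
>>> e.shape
(31,)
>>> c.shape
(7, 7)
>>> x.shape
()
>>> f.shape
()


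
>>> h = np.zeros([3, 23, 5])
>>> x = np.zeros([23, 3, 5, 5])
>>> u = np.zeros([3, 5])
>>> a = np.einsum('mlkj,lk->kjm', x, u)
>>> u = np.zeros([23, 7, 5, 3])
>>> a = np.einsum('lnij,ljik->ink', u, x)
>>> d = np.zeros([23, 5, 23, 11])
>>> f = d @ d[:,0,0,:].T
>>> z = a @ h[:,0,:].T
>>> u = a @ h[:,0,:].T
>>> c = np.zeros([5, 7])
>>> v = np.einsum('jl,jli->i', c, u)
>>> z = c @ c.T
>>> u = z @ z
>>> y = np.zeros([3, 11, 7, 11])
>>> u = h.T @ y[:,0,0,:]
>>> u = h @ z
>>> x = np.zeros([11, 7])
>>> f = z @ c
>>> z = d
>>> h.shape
(3, 23, 5)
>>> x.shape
(11, 7)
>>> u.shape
(3, 23, 5)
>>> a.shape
(5, 7, 5)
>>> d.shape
(23, 5, 23, 11)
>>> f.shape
(5, 7)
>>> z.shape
(23, 5, 23, 11)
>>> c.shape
(5, 7)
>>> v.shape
(3,)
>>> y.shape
(3, 11, 7, 11)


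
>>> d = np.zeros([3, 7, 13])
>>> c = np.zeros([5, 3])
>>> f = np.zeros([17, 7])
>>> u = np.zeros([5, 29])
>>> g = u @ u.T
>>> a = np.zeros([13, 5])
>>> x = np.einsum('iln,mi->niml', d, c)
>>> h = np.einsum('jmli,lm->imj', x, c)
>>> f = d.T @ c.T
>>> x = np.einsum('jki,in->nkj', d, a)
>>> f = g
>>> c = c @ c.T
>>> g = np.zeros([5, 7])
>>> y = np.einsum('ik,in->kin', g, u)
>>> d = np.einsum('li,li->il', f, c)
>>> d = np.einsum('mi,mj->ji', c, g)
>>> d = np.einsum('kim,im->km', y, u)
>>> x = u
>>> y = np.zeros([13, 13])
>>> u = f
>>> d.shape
(7, 29)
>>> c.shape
(5, 5)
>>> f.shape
(5, 5)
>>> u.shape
(5, 5)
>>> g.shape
(5, 7)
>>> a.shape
(13, 5)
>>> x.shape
(5, 29)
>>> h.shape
(7, 3, 13)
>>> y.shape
(13, 13)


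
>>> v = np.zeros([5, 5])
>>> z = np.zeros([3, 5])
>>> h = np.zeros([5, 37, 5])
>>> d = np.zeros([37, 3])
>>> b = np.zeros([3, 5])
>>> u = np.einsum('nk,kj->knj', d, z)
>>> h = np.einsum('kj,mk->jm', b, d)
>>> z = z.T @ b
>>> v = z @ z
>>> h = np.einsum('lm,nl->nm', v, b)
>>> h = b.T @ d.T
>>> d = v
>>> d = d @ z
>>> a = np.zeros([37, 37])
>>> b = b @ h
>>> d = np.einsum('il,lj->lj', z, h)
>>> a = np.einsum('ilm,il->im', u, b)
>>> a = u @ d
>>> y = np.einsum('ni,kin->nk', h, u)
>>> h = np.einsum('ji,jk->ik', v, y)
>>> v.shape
(5, 5)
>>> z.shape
(5, 5)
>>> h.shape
(5, 3)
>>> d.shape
(5, 37)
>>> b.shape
(3, 37)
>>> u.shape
(3, 37, 5)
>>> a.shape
(3, 37, 37)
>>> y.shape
(5, 3)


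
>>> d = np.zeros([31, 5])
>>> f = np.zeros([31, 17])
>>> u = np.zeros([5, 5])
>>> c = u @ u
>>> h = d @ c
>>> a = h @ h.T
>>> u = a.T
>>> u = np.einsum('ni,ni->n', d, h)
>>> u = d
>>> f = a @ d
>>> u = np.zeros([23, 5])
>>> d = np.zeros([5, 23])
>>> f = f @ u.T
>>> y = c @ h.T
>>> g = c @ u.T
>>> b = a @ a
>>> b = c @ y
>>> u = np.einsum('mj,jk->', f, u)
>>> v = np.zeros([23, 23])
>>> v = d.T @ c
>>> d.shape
(5, 23)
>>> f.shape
(31, 23)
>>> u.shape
()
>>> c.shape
(5, 5)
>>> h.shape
(31, 5)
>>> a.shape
(31, 31)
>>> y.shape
(5, 31)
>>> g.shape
(5, 23)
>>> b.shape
(5, 31)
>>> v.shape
(23, 5)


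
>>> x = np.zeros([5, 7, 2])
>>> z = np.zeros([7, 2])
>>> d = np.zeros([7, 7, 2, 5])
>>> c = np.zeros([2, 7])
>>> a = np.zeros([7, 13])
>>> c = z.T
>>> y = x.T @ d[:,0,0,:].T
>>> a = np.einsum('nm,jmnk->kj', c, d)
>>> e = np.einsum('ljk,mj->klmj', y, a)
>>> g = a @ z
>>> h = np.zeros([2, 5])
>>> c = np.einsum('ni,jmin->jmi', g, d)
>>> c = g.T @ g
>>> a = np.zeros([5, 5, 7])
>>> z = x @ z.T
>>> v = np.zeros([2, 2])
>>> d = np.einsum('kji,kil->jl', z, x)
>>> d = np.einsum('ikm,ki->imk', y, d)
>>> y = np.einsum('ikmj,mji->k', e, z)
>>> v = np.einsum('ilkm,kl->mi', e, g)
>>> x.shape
(5, 7, 2)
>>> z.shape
(5, 7, 7)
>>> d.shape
(2, 7, 7)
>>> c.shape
(2, 2)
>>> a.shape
(5, 5, 7)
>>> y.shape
(2,)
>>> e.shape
(7, 2, 5, 7)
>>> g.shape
(5, 2)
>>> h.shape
(2, 5)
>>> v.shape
(7, 7)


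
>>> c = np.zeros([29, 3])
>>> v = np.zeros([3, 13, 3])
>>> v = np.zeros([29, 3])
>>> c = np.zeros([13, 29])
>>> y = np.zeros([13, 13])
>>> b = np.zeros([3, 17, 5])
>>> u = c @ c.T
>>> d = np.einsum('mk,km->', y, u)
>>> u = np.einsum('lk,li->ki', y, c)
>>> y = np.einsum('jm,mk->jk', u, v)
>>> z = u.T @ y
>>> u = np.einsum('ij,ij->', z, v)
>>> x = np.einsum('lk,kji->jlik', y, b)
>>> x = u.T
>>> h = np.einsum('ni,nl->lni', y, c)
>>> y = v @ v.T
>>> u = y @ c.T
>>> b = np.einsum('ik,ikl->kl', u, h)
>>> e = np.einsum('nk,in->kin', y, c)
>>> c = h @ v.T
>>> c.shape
(29, 13, 29)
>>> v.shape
(29, 3)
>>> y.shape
(29, 29)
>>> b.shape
(13, 3)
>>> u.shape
(29, 13)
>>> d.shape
()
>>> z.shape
(29, 3)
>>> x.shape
()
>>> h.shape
(29, 13, 3)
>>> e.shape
(29, 13, 29)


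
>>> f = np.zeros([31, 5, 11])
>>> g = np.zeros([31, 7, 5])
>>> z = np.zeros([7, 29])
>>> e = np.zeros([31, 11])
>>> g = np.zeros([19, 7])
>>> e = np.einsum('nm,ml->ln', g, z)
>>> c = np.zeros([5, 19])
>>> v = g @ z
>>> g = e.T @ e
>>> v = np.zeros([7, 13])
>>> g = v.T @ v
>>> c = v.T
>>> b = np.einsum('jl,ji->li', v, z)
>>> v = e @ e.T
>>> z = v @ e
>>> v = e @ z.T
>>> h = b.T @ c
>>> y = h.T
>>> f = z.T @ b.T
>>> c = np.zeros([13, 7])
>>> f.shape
(19, 13)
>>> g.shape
(13, 13)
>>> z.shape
(29, 19)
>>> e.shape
(29, 19)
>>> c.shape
(13, 7)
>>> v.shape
(29, 29)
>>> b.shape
(13, 29)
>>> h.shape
(29, 7)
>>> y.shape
(7, 29)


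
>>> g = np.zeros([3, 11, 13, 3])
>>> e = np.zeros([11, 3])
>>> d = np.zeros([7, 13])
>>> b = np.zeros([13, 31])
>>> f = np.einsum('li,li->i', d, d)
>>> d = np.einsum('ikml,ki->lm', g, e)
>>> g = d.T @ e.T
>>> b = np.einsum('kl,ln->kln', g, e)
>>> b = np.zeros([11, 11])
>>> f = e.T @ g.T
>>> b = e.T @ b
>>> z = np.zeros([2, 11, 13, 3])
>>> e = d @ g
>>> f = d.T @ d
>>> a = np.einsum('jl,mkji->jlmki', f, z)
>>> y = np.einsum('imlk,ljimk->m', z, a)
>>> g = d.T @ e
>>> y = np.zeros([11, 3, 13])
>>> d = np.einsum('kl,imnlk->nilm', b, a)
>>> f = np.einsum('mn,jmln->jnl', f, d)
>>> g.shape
(13, 11)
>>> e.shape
(3, 11)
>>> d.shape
(2, 13, 11, 13)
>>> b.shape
(3, 11)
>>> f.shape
(2, 13, 11)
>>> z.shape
(2, 11, 13, 3)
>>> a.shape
(13, 13, 2, 11, 3)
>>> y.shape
(11, 3, 13)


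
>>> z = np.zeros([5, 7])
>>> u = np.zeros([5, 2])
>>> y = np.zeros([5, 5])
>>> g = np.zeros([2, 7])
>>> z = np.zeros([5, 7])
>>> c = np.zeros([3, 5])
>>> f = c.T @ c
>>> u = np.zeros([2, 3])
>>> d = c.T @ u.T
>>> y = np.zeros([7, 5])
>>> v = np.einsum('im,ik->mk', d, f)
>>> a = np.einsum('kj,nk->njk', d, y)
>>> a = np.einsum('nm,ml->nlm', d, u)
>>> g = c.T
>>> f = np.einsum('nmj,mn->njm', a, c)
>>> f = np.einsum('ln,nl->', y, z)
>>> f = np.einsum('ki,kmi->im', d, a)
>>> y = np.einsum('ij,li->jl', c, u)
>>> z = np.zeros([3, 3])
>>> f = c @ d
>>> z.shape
(3, 3)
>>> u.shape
(2, 3)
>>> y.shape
(5, 2)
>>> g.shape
(5, 3)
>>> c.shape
(3, 5)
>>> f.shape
(3, 2)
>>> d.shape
(5, 2)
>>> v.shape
(2, 5)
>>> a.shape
(5, 3, 2)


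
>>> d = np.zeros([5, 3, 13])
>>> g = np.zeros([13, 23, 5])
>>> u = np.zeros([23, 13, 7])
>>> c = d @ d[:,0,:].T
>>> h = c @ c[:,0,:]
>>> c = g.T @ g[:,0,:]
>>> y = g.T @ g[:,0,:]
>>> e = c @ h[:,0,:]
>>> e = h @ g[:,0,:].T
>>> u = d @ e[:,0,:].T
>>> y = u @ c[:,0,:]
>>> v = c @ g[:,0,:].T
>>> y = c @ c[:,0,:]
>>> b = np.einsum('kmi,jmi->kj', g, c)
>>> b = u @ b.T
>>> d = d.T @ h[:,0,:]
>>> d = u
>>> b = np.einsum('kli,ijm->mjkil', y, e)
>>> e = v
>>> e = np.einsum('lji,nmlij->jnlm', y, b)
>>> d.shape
(5, 3, 5)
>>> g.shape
(13, 23, 5)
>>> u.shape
(5, 3, 5)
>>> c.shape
(5, 23, 5)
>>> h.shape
(5, 3, 5)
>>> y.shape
(5, 23, 5)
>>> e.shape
(23, 13, 5, 3)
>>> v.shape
(5, 23, 13)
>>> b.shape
(13, 3, 5, 5, 23)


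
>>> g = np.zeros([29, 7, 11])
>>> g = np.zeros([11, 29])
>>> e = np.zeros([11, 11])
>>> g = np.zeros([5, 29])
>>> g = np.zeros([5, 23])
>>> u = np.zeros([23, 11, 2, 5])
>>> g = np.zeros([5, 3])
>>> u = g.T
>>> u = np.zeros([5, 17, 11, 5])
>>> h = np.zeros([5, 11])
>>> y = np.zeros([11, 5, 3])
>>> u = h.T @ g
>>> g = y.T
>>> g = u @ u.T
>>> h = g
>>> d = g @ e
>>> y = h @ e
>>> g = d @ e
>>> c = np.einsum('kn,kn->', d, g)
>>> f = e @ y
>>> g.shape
(11, 11)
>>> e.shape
(11, 11)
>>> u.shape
(11, 3)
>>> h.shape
(11, 11)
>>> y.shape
(11, 11)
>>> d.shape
(11, 11)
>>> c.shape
()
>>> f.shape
(11, 11)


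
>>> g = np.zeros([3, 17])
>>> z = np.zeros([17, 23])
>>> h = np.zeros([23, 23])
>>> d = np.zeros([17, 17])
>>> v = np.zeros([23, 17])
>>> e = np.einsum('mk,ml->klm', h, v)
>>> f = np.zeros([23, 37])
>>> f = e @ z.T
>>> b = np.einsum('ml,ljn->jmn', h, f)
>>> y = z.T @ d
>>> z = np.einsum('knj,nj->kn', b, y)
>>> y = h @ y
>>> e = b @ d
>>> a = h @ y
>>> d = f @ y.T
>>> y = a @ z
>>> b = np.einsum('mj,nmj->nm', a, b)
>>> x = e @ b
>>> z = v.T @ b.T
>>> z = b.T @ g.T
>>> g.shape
(3, 17)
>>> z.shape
(23, 3)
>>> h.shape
(23, 23)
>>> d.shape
(23, 17, 23)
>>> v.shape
(23, 17)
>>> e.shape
(17, 23, 17)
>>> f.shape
(23, 17, 17)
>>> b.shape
(17, 23)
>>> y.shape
(23, 23)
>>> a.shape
(23, 17)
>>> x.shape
(17, 23, 23)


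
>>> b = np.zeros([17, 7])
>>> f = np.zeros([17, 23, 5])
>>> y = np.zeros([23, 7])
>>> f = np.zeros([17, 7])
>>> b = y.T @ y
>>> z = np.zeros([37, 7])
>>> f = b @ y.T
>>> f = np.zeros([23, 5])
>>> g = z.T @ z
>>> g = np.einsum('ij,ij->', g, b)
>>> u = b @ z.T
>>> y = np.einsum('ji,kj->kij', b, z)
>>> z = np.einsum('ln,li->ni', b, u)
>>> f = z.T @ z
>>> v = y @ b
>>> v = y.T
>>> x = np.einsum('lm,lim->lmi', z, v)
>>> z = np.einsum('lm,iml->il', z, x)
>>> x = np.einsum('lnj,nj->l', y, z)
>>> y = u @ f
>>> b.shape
(7, 7)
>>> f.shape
(37, 37)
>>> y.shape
(7, 37)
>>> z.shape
(7, 7)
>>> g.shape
()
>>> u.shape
(7, 37)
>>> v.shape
(7, 7, 37)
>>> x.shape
(37,)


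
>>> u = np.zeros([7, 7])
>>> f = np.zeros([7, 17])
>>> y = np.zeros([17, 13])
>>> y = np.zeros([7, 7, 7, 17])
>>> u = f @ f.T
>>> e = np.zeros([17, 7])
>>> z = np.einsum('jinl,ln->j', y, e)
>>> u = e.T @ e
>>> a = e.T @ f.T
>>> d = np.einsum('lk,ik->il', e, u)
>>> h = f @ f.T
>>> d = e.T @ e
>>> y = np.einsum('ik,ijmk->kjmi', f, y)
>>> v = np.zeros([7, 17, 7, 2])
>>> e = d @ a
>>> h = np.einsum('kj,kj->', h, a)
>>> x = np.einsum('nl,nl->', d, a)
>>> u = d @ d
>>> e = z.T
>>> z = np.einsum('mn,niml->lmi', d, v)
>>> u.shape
(7, 7)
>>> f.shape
(7, 17)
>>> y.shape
(17, 7, 7, 7)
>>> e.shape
(7,)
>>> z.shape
(2, 7, 17)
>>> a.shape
(7, 7)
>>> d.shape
(7, 7)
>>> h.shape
()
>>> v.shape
(7, 17, 7, 2)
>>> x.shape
()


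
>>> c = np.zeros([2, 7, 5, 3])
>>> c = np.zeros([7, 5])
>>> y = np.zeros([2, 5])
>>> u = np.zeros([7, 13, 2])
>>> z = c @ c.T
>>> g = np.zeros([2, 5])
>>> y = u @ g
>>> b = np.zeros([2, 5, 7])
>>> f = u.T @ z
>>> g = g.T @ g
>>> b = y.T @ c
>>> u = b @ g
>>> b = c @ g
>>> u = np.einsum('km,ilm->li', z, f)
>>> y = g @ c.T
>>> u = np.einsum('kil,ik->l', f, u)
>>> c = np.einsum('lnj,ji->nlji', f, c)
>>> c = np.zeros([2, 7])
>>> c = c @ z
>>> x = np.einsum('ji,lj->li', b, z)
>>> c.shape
(2, 7)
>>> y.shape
(5, 7)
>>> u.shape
(7,)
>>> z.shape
(7, 7)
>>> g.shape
(5, 5)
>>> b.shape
(7, 5)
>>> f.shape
(2, 13, 7)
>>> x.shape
(7, 5)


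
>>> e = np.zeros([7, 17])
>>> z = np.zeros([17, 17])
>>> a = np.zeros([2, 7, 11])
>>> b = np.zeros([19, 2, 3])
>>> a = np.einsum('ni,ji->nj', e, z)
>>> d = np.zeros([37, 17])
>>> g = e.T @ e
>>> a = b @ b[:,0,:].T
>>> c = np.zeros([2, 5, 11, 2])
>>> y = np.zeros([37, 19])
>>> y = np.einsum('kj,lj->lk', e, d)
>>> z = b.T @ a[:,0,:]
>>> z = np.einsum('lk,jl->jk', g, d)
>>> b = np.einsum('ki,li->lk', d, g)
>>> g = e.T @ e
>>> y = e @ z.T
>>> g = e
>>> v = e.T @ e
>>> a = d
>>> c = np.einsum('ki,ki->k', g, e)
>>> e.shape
(7, 17)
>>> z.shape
(37, 17)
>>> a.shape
(37, 17)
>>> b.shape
(17, 37)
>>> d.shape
(37, 17)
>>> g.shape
(7, 17)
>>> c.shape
(7,)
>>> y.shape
(7, 37)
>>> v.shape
(17, 17)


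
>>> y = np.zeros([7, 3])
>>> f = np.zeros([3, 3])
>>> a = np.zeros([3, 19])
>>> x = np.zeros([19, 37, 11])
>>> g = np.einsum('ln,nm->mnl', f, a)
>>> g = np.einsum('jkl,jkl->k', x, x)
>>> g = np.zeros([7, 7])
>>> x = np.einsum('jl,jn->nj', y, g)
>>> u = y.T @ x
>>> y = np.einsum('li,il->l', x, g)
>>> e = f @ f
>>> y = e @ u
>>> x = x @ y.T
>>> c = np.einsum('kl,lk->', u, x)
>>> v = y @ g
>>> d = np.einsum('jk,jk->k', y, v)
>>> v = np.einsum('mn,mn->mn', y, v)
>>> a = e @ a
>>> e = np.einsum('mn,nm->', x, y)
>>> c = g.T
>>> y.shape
(3, 7)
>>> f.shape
(3, 3)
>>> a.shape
(3, 19)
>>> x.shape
(7, 3)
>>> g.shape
(7, 7)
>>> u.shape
(3, 7)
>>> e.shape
()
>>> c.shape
(7, 7)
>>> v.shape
(3, 7)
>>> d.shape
(7,)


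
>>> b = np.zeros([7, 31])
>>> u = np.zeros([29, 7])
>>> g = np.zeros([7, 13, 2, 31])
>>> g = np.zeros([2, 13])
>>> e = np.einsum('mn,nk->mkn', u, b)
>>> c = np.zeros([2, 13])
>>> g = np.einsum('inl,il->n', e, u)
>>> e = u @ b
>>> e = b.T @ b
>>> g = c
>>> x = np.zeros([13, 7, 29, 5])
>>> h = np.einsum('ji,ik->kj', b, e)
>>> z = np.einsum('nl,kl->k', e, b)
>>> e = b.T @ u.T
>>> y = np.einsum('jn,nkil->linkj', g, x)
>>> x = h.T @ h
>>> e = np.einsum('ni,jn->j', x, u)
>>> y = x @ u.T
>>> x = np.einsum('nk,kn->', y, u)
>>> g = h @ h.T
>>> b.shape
(7, 31)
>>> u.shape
(29, 7)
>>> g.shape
(31, 31)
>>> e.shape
(29,)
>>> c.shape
(2, 13)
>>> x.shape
()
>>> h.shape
(31, 7)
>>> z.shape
(7,)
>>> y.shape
(7, 29)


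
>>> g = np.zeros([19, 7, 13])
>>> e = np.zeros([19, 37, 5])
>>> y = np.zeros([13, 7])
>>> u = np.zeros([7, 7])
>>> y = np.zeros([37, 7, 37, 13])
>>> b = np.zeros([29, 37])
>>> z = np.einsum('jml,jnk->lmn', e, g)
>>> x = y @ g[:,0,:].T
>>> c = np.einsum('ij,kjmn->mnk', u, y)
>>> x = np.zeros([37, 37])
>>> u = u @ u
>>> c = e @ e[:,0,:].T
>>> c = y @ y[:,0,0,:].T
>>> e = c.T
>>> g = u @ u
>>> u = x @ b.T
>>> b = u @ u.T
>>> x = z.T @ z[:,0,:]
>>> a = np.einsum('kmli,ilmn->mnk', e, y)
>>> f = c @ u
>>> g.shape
(7, 7)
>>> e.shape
(37, 37, 7, 37)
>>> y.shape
(37, 7, 37, 13)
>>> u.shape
(37, 29)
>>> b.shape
(37, 37)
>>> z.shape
(5, 37, 7)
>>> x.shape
(7, 37, 7)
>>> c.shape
(37, 7, 37, 37)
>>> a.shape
(37, 13, 37)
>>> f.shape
(37, 7, 37, 29)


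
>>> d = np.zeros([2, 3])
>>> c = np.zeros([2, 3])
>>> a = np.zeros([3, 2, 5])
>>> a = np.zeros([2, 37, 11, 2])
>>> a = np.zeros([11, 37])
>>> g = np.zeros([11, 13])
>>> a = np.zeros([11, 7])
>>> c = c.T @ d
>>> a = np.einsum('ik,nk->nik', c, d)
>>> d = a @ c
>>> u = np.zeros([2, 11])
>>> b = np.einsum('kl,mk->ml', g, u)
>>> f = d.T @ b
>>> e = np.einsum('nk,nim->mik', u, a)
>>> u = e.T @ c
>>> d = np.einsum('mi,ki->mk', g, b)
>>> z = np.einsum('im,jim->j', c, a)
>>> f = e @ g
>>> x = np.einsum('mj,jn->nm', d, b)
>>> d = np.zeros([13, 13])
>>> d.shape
(13, 13)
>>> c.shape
(3, 3)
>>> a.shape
(2, 3, 3)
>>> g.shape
(11, 13)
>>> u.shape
(11, 3, 3)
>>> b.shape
(2, 13)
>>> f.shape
(3, 3, 13)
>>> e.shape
(3, 3, 11)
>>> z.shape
(2,)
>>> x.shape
(13, 11)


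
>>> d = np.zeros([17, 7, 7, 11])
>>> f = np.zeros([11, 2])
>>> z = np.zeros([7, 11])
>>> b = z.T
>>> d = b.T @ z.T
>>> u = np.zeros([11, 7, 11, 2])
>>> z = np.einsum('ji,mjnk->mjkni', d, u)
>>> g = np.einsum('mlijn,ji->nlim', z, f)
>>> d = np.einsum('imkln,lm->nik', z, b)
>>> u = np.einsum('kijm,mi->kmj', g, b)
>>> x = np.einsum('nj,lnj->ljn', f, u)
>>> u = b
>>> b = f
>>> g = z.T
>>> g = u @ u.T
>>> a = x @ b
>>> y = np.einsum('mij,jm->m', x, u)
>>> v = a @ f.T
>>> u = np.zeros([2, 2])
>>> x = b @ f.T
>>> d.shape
(7, 11, 2)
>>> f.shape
(11, 2)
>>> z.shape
(11, 7, 2, 11, 7)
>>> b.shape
(11, 2)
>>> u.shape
(2, 2)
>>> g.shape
(11, 11)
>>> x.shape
(11, 11)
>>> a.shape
(7, 2, 2)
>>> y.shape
(7,)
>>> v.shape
(7, 2, 11)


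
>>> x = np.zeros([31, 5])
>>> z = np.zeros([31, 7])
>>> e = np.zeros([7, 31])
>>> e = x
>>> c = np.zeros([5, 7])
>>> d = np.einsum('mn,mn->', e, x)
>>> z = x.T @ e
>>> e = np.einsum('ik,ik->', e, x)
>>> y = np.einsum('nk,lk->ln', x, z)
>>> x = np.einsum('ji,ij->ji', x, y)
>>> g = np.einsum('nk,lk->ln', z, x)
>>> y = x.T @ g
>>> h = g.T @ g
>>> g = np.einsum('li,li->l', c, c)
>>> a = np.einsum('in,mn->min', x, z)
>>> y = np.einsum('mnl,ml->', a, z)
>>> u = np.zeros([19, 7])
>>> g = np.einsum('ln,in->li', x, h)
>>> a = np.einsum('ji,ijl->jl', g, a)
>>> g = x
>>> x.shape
(31, 5)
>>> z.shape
(5, 5)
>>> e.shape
()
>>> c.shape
(5, 7)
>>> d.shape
()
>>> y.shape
()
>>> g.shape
(31, 5)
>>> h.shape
(5, 5)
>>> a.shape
(31, 5)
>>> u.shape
(19, 7)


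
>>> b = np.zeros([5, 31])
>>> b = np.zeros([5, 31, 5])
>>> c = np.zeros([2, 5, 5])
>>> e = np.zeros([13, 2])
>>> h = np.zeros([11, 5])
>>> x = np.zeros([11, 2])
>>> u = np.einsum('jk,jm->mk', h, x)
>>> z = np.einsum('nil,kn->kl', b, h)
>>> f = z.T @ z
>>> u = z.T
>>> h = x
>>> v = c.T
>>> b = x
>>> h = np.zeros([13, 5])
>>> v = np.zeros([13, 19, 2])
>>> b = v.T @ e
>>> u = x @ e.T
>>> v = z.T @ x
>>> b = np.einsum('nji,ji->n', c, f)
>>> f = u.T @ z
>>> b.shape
(2,)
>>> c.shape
(2, 5, 5)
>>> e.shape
(13, 2)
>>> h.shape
(13, 5)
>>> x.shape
(11, 2)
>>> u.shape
(11, 13)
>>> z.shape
(11, 5)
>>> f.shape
(13, 5)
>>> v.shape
(5, 2)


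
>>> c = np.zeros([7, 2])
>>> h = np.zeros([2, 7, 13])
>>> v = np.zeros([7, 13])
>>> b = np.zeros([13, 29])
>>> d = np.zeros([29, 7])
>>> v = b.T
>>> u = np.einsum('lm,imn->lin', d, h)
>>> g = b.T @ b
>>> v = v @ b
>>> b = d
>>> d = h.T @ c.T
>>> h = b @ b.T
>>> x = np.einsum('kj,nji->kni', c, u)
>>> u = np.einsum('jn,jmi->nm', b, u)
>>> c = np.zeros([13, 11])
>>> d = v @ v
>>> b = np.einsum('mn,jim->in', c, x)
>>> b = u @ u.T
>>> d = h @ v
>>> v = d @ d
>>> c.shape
(13, 11)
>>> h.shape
(29, 29)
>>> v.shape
(29, 29)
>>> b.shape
(7, 7)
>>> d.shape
(29, 29)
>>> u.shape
(7, 2)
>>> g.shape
(29, 29)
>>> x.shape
(7, 29, 13)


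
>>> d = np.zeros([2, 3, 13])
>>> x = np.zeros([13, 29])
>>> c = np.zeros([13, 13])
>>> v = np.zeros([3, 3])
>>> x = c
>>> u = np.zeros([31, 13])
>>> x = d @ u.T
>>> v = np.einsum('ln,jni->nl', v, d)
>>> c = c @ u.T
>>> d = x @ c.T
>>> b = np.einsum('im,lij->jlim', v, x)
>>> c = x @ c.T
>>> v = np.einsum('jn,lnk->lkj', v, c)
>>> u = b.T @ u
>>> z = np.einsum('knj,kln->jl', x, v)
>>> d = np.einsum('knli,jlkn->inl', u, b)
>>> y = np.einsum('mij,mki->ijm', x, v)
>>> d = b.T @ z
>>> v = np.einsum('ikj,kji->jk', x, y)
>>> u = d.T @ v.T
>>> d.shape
(3, 3, 2, 13)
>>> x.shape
(2, 3, 31)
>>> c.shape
(2, 3, 13)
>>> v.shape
(31, 3)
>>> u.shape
(13, 2, 3, 31)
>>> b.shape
(31, 2, 3, 3)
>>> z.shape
(31, 13)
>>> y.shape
(3, 31, 2)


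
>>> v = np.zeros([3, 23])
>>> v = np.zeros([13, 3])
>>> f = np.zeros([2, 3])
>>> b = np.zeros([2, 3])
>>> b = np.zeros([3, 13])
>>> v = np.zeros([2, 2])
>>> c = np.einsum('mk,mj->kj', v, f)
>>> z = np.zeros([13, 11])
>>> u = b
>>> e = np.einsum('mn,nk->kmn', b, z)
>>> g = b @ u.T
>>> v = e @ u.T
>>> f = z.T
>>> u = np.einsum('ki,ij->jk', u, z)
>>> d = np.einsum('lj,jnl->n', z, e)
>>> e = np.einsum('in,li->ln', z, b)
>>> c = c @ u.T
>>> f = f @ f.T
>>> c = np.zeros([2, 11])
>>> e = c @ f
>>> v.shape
(11, 3, 3)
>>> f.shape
(11, 11)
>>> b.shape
(3, 13)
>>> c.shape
(2, 11)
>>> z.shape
(13, 11)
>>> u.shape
(11, 3)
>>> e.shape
(2, 11)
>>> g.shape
(3, 3)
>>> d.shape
(3,)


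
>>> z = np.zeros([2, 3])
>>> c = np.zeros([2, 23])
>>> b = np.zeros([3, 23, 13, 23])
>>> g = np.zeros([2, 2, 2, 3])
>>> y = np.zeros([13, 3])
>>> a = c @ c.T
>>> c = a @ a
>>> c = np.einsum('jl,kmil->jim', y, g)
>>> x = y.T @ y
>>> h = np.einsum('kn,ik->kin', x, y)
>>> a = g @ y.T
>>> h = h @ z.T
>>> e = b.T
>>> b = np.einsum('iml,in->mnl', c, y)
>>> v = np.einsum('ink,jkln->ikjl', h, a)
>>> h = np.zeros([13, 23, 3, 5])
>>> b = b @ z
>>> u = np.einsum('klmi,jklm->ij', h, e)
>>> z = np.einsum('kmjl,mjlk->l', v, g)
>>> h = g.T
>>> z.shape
(2,)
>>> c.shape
(13, 2, 2)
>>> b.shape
(2, 3, 3)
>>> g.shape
(2, 2, 2, 3)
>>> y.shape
(13, 3)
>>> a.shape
(2, 2, 2, 13)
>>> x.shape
(3, 3)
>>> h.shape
(3, 2, 2, 2)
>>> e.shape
(23, 13, 23, 3)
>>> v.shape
(3, 2, 2, 2)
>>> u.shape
(5, 23)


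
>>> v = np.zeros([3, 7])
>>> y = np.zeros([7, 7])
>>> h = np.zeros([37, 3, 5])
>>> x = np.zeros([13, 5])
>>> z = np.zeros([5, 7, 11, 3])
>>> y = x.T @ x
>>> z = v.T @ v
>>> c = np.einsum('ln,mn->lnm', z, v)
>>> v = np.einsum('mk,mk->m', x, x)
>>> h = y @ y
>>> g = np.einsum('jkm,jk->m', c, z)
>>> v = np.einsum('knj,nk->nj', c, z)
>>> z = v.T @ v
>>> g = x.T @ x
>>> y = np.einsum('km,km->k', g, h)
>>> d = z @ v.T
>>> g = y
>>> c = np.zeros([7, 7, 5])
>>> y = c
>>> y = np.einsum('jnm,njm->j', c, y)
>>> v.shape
(7, 3)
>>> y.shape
(7,)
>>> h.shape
(5, 5)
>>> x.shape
(13, 5)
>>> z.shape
(3, 3)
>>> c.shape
(7, 7, 5)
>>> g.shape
(5,)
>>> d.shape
(3, 7)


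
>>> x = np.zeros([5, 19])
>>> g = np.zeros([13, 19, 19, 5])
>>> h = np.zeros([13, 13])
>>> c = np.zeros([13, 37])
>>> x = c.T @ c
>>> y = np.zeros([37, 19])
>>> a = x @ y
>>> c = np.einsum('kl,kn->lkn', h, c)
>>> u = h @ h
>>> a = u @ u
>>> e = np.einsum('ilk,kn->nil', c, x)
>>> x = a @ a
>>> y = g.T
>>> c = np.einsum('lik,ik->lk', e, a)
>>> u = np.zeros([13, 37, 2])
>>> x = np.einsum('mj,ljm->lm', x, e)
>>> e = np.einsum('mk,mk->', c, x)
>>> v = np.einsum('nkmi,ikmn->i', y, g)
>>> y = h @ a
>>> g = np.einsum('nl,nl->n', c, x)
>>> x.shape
(37, 13)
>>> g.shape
(37,)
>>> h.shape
(13, 13)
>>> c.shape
(37, 13)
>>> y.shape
(13, 13)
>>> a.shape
(13, 13)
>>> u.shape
(13, 37, 2)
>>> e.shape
()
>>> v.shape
(13,)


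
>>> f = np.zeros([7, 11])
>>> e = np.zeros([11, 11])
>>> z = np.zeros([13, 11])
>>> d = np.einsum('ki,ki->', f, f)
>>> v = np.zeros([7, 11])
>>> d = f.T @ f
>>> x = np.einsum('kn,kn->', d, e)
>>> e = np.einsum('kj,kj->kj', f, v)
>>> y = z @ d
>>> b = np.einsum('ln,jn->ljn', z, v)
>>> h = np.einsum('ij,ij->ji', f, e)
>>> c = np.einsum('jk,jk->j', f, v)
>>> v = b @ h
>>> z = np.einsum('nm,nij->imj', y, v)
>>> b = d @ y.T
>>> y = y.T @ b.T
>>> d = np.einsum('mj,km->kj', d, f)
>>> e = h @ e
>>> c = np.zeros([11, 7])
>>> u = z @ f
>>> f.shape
(7, 11)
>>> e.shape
(11, 11)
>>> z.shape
(7, 11, 7)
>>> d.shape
(7, 11)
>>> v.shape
(13, 7, 7)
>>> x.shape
()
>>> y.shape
(11, 11)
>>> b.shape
(11, 13)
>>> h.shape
(11, 7)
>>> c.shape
(11, 7)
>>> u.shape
(7, 11, 11)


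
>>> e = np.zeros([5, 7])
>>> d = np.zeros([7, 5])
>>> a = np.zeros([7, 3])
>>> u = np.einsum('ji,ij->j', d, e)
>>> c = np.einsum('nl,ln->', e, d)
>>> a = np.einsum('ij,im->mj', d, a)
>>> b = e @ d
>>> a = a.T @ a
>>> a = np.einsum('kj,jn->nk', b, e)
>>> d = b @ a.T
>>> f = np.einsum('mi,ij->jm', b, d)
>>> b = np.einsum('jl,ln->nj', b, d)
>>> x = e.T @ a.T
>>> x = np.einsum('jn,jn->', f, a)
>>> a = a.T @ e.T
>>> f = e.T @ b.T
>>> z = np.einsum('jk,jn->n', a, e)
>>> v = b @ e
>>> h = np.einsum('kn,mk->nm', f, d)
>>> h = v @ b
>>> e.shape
(5, 7)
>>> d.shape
(5, 7)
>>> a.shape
(5, 5)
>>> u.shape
(7,)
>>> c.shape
()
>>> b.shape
(7, 5)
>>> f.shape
(7, 7)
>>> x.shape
()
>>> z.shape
(7,)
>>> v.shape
(7, 7)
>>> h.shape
(7, 5)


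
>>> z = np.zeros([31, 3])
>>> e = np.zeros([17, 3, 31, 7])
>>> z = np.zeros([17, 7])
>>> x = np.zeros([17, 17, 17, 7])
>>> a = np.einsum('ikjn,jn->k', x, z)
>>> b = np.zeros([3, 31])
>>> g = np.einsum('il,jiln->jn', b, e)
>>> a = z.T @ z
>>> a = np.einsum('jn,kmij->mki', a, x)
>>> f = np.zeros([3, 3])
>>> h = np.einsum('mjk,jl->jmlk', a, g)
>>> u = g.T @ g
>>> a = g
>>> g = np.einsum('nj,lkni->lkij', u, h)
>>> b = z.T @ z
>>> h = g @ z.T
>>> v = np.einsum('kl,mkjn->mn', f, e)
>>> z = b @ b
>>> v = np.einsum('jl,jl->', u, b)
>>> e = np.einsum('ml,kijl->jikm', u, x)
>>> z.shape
(7, 7)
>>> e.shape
(17, 17, 17, 7)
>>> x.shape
(17, 17, 17, 7)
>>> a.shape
(17, 7)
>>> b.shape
(7, 7)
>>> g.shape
(17, 17, 17, 7)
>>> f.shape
(3, 3)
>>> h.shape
(17, 17, 17, 17)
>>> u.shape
(7, 7)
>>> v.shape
()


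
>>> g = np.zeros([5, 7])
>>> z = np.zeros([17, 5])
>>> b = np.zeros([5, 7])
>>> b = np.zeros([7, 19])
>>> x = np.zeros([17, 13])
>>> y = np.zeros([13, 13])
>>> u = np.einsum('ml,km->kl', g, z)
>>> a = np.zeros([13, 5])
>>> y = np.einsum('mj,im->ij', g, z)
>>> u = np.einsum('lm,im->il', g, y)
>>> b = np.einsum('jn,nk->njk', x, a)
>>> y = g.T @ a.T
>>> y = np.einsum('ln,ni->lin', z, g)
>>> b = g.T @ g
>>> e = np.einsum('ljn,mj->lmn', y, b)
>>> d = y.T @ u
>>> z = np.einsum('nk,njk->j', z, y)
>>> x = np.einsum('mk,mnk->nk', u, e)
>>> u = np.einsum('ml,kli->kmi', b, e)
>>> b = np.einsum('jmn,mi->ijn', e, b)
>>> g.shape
(5, 7)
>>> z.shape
(7,)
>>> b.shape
(7, 17, 5)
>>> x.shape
(7, 5)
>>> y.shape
(17, 7, 5)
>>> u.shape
(17, 7, 5)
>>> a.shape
(13, 5)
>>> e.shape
(17, 7, 5)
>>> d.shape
(5, 7, 5)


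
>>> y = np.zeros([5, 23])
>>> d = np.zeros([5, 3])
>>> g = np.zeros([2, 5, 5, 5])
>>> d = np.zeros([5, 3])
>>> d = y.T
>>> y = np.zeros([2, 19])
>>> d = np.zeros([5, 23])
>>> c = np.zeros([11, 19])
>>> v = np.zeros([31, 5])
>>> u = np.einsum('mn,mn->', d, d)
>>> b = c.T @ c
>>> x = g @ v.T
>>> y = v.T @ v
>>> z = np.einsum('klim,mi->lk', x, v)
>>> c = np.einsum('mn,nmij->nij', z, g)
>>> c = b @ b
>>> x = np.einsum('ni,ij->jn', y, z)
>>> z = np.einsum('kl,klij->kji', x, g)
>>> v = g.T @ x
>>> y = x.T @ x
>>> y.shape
(5, 5)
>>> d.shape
(5, 23)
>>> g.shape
(2, 5, 5, 5)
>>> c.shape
(19, 19)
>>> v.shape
(5, 5, 5, 5)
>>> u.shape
()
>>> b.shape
(19, 19)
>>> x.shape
(2, 5)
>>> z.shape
(2, 5, 5)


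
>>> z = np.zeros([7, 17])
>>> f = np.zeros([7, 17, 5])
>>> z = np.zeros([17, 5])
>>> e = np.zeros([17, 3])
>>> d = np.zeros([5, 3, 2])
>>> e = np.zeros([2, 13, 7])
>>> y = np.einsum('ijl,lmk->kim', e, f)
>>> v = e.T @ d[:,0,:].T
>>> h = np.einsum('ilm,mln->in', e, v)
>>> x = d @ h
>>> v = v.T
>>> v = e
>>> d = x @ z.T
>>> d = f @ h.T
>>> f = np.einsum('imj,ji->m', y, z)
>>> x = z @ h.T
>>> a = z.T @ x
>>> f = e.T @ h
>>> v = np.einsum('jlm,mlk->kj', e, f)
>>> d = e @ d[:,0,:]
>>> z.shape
(17, 5)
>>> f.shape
(7, 13, 5)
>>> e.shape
(2, 13, 7)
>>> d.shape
(2, 13, 2)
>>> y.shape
(5, 2, 17)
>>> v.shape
(5, 2)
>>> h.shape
(2, 5)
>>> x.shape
(17, 2)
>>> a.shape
(5, 2)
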